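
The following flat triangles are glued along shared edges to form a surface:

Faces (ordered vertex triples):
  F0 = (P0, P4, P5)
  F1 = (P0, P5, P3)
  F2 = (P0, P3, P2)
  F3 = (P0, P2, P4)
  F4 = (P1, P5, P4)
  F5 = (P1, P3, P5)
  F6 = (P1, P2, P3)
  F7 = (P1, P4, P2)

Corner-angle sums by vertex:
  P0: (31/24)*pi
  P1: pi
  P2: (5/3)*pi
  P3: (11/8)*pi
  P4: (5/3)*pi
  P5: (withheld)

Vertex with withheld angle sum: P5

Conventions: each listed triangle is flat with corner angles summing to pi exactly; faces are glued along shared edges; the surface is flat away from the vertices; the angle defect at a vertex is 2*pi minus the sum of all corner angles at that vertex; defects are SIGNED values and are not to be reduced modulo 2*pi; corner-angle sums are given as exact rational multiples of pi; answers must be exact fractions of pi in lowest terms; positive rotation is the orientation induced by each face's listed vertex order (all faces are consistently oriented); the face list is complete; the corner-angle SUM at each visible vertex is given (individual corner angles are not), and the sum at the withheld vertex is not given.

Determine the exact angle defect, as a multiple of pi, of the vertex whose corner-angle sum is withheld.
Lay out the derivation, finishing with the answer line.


V = 6, E = 12, F = 8; chi = V - E + F = 2
Gauss-Bonnet: total defect = 2*pi*chi = 4*pi; visible defects sum to 3*pi

Answer: defect(P5) = pi


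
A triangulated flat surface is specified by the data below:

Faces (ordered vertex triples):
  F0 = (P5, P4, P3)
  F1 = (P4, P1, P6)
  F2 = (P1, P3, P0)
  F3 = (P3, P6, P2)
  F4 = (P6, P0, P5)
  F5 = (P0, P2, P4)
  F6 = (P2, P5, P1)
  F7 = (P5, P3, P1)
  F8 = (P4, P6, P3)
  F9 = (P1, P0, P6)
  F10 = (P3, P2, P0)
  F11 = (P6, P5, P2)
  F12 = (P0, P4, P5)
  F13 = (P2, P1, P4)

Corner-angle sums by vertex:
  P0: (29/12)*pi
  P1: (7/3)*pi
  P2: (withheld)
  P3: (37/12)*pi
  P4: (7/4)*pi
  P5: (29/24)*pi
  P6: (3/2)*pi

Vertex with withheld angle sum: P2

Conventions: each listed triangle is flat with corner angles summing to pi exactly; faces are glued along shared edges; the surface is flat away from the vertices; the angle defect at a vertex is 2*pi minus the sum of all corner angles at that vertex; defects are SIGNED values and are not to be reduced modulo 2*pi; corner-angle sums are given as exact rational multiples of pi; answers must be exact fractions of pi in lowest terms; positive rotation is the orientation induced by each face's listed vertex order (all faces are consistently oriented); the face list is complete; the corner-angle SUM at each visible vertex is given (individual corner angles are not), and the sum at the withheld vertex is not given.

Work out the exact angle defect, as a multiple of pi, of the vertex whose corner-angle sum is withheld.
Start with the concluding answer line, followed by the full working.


Answer: defect(P2) = (7/24)*pi

V = 7, E = 21, F = 14; chi = V - E + F = 0
Gauss-Bonnet: total defect = 2*pi*chi = 0; visible defects sum to (-7/24)*pi


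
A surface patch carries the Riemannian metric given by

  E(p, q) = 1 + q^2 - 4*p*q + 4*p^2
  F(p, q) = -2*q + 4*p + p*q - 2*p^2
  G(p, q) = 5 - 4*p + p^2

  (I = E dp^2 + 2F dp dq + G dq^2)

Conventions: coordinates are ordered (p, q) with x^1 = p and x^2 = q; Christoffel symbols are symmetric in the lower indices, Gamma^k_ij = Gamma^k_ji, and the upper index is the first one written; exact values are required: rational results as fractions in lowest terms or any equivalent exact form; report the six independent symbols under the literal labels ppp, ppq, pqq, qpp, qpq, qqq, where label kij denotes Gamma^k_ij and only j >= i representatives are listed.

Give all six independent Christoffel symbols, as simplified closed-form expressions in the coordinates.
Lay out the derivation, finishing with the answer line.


E = 1 + q^2 - 4*p*q + 4*p^2; F = -2*q + 4*p + p*q - 2*p^2; G = 5 - 4*p + p^2
Gamma^k_ij = (1/2) g^{kl} (d_i g_jl + d_j g_il - d_l g_ij), with g^inv = (1/(EG-F^2)) [[G, -F], [-F, E]]
first partials: E_p = -4*q + 8*p, E_q = 2*q - 4*p, F_p = 4 + q - 4*p, F_q = -2 + p, G_p = -4 + 2*p, G_q = 0
D = EG - F^2 = 5 - 4*p + q^2 - 4*p*q + 5*p^2
expanded: Gamma^p_pp = (G E_p - 2F F_p + F E_q)/(2D), Gamma^p_pq = (G E_q - F G_p)/(2D), Gamma^p_qq = (2G F_q - G G_p - F G_q)/(2D), Gamma^q_pp = (2E F_p - E E_q - F E_p)/(2D), Gamma^q_pq = (E G_p - F E_q)/(2D), Gamma^q_qq = (E G_q - 2F F_q + F G_p)/(2D); substitute and cancel common factors

Answer: Gamma_ppp = (4*p - 2*q)/(5*p^2 - 4*p*q - 4*p + q^2 + 5), Gamma_ppq = (-2*p + q)/(5*p^2 - 4*p*q - 4*p + q^2 + 5), Gamma_pqq = 0, Gamma_qpp = (4 - 2*p)/(5*p^2 - 4*p*q - 4*p + q^2 + 5), Gamma_qpq = (p - 2)/(5*p^2 - 4*p*q - 4*p + q^2 + 5), Gamma_qqq = 0


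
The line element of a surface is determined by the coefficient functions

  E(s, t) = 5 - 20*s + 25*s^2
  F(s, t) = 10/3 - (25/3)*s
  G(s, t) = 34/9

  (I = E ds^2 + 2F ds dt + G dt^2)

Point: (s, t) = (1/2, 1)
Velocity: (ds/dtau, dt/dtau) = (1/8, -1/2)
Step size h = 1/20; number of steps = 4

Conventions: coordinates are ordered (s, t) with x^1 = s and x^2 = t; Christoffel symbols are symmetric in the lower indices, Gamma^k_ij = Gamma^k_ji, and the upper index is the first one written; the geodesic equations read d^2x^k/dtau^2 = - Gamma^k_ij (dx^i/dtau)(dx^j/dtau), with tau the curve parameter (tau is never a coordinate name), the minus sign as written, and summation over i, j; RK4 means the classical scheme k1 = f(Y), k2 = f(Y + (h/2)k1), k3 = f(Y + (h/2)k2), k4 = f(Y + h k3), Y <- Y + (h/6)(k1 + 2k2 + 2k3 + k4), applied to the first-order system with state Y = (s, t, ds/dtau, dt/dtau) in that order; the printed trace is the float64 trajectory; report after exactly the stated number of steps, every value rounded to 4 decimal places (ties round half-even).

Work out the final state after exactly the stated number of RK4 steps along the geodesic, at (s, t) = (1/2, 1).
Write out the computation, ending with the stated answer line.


f(Y) = (ds/dtau, dt/dtau, -Gamma^s_ij Y'^i Y'^j, -Gamma^t_ij Y'^i Y'^j) with the Gammas evaluated at the stage position; h = 0.050000; intermediate values shown to 6 dp
step 0: s = 0.5000, t = 1.0000, ds/dtau = 0.1250, dt/dtau = -0.5000
step 1:
  k1: at (s, t) = (0.500000, 1.000000), (ds/dtau, dt/dtau) = (0.125000, -0.500000); Gamma_sss = 0.620690, Gamma_sst = 0.000000, Gamma_stt = 0.000000, Gamma_tss = -2.068966, Gamma_tst = 0.000000, Gamma_ttt = 0.000000; k1 = (0.125000, -0.500000, -0.009698, 0.032328)
  k2: at (s, t) = (0.503125, 0.987500), (ds/dtau, dt/dtau) = (0.124758, -0.499192); Gamma_sss = 0.637574, Gamma_sst = 0.000000, Gamma_stt = 0.000000, Gamma_tss = -2.060846, Gamma_tst = 0.000000, Gamma_ttt = 0.000000; k2 = (0.124758, -0.499192, -0.009923, 0.032076)
  k3: at (s, t) = (0.503119, 0.987520), (ds/dtau, dt/dtau) = (0.124752, -0.499198); Gamma_sss = 0.637542, Gamma_sst = 0.000000, Gamma_stt = 0.000000, Gamma_tss = -2.060862, Gamma_tst = 0.000000, Gamma_ttt = 0.000000; k3 = (0.124752, -0.499198, -0.009922, 0.032073)
  k4: at (s, t) = (0.506238, 0.975040), (ds/dtau, dt/dtau) = (0.124504, -0.498396); Gamma_sss = 0.654182, Gamma_sst = 0.000000, Gamma_stt = 0.000000, Gamma_tss = -2.052576, Gamma_tst = 0.000000, Gamma_ttt = 0.000000; k4 = (0.124504, -0.498396, -0.010141, 0.031817)
  Y <- Y + (h/6)(k1 + 2k2 + 2k3 + k4): s = 0.5062, t = 0.9750, ds/dtau = 0.1245, dt/dtau = -0.4984
step 2:
  k1: at (s, t) = (0.506238, 0.975040), (ds/dtau, dt/dtau) = (0.124504, -0.498396); Gamma_sss = 0.654183, Gamma_sst = 0.000000, Gamma_stt = 0.000000, Gamma_tss = -2.052576, Gamma_tst = 0.000000, Gamma_ttt = 0.000000; k1 = (0.124504, -0.498396, -0.010141, 0.031817)
  k2: at (s, t) = (0.509350, 0.962580), (ds/dtau, dt/dtau) = (0.124250, -0.497601); Gamma_sss = 0.670578, Gamma_sst = 0.000000, Gamma_stt = 0.000000, Gamma_tss = -2.044130, Gamma_tst = 0.000000, Gamma_ttt = 0.000000; k2 = (0.124250, -0.497601, -0.010352, 0.031558)
  k3: at (s, t) = (0.509344, 0.962600), (ds/dtau, dt/dtau) = (0.124245, -0.497607); Gamma_sss = 0.670545, Gamma_sst = 0.000000, Gamma_stt = 0.000000, Gamma_tss = -2.044147, Gamma_tst = 0.000000, Gamma_ttt = 0.000000; k3 = (0.124245, -0.497607, -0.010351, 0.031555)
  k4: at (s, t) = (0.512450, 0.950160), (ds/dtau, dt/dtau) = (0.123986, -0.496819); Gamma_sss = 0.686692, Gamma_sst = 0.000000, Gamma_stt = 0.000000, Gamma_tss = -2.035548, Gamma_tst = 0.000000, Gamma_ttt = 0.000000; k4 = (0.123986, -0.496819, -0.010556, 0.031292)
  Y <- Y + (h/6)(k1 + 2k2 + 2k3 + k4): s = 0.5125, t = 0.9502, ds/dtau = 0.1240, dt/dtau = -0.4968
step 3:
  k1: at (s, t) = (0.512450, 0.950160), (ds/dtau, dt/dtau) = (0.123986, -0.496819); Gamma_sss = 0.686692, Gamma_sst = 0.000000, Gamma_stt = 0.000000, Gamma_tss = -2.035547, Gamma_tst = 0.000000, Gamma_ttt = 0.000000; k1 = (0.123986, -0.496819, -0.010556, 0.031292)
  k2: at (s, t) = (0.515550, 0.937739), (ds/dtau, dt/dtau) = (0.123722, -0.496036); Gamma_sss = 0.702588, Gamma_sst = 0.000000, Gamma_stt = 0.000000, Gamma_tss = -2.026800, Gamma_tst = 0.000000, Gamma_ttt = 0.000000; k2 = (0.123722, -0.496036, -0.010755, 0.031025)
  k3: at (s, t) = (0.515543, 0.937759), (ds/dtau, dt/dtau) = (0.123718, -0.496043); Gamma_sss = 0.702555, Gamma_sst = 0.000000, Gamma_stt = 0.000000, Gamma_tss = -2.026819, Gamma_tst = 0.000000, Gamma_ttt = 0.000000; k3 = (0.123718, -0.496043, -0.010753, 0.031023)
  k4: at (s, t) = (0.518636, 0.925358), (ds/dtau, dt/dtau) = (0.123449, -0.495267); Gamma_sss = 0.718198, Gamma_sst = 0.000000, Gamma_stt = 0.000000, Gamma_tss = -2.017932, Gamma_tst = 0.000000, Gamma_ttt = 0.000000; k4 = (0.123449, -0.495267, -0.010945, 0.030752)
  Y <- Y + (h/6)(k1 + 2k2 + 2k3 + k4): s = 0.5186, t = 0.9254, ds/dtau = 0.1234, dt/dtau = -0.4953
step 4:
  k1: at (s, t) = (0.518636, 0.925358), (ds/dtau, dt/dtau) = (0.123449, -0.495267); Gamma_sss = 0.718198, Gamma_sst = 0.000000, Gamma_stt = 0.000000, Gamma_tss = -2.017932, Gamma_tst = 0.000000, Gamma_ttt = 0.000000; k1 = (0.123449, -0.495267, -0.010945, 0.030752)
  k2: at (s, t) = (0.521722, 0.912976), (ds/dtau, dt/dtau) = (0.123175, -0.494499); Gamma_sss = 0.733587, Gamma_sst = 0.000000, Gamma_stt = 0.000000, Gamma_tss = -2.008911, Gamma_tst = 0.000000, Gamma_ttt = 0.000000; k2 = (0.123175, -0.494499, -0.011130, 0.030479)
  k3: at (s, t) = (0.521715, 0.912995), (ds/dtau, dt/dtau) = (0.123170, -0.494505); Gamma_sss = 0.733553, Gamma_sst = 0.000000, Gamma_stt = 0.000000, Gamma_tss = -2.008931, Gamma_tst = 0.000000, Gamma_ttt = 0.000000; k3 = (0.123170, -0.494505, -0.011129, 0.030477)
  k4: at (s, t) = (0.524795, 0.900633), (ds/dtau, dt/dtau) = (0.122892, -0.493743); Gamma_sss = 0.748686, Gamma_sst = 0.000000, Gamma_stt = 0.000000, Gamma_tss = -1.999783, Gamma_tst = 0.000000, Gamma_ttt = 0.000000; k4 = (0.122892, -0.493743, -0.011307, 0.030202)
  Y <- Y + (h/6)(k1 + 2k2 + 2k3 + k4): s = 0.5248, t = 0.9006, ds/dtau = 0.1229, dt/dtau = -0.4937

Answer: s = 0.5248, t = 0.9006, ds/dtau = 0.1229, dt/dtau = -0.4937


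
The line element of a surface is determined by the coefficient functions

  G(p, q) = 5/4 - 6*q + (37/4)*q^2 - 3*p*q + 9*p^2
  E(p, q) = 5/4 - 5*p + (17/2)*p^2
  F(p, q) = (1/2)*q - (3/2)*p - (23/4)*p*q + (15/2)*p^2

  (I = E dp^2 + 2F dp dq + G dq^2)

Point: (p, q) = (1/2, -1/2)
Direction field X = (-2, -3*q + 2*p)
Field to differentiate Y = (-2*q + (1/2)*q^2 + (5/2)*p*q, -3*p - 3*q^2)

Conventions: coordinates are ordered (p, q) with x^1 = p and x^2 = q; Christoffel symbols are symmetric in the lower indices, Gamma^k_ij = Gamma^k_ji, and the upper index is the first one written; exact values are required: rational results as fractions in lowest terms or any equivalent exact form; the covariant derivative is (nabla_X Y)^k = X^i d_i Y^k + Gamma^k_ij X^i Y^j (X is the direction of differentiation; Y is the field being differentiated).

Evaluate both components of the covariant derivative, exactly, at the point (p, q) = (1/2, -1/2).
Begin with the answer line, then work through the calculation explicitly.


Answer: (nabla_X Y)^p = 477787/6184, (nabla_X Y)^q = 5627/3092

E = 7/8, F = 37/16, G = 153/16 at the point
E_p = 7/2, E_q = 0, F_p = 71/8, F_q = -19/8, G_p = 21/2, G_q = -67/4
EG - F^2 = 773/256;  g^inv = (256/773) * [[153/16, -37/16], [-37/16, 7/8]]
first-kind symbols [ij,l] = (1/2)(d_i g_jl + d_j g_il - d_l g_ij): [pp,p] = E_p/2 = 7/4, [pp,q] = F_p - E_q/2 = 71/8, [pq,p] = E_q/2 = 0, [pq,q] = G_p/2 = 21/4, [qq,p] = F_q - G_p/2 = -61/8, [qq,q] = G_q/2 = -67/8
Gamma^p_ij = (G*[ij,p] - F*[ij,q])/(EG - F^2), Gamma^q_ij = (E*[ij,q] - F*[ij,p])/(EG - F^2)
Gamma_ppp = -970/773, Gamma_ppq = -3108/773, Gamma_pqq = -13708/773, Gamma_qpp = 952/773, Gamma_qpq = 1176/773, Gamma_qqq = 2638/773
X = (-2, 5/2), Y = (1/2, -9/4) at the point


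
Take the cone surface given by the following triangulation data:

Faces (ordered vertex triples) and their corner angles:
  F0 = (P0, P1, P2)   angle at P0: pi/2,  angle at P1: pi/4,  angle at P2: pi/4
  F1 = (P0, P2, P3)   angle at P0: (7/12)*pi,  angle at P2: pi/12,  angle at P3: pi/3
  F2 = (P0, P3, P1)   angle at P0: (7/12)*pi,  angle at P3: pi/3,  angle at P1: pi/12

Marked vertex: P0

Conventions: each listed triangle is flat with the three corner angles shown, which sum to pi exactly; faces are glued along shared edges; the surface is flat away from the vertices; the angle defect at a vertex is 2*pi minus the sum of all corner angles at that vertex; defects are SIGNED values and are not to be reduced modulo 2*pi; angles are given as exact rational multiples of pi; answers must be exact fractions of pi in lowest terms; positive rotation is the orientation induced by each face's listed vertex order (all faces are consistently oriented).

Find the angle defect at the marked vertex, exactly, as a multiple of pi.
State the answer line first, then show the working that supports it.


Answer: defect(P0) = pi/3

Sum of corner angles at P0: (5/3)*pi
defect = 2*pi - (5/3)*pi


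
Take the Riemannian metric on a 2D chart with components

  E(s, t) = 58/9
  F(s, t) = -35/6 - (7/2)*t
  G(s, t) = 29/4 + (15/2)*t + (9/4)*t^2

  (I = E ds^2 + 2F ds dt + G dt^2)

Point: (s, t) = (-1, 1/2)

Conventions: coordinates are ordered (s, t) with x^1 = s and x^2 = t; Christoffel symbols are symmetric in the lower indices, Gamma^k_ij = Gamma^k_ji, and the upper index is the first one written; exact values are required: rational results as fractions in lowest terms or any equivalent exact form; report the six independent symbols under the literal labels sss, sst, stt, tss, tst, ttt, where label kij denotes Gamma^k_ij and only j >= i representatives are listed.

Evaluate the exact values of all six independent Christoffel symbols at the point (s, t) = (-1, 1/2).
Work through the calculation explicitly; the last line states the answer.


E = 58/9, F = -91/12, G = 185/16 at the point
E_s = 0, E_t = 0, F_s = 0, F_t = -7/2, G_s = 0, G_t = 39/4
EG - F^2 = 2449/144;  g^inv = (144/2449) * [[185/16, 91/12], [91/12, 58/9]]
first-kind symbols [ij,l] = (1/2)(d_i g_jl + d_j g_il - d_l g_ij): [ss,s] = E_s/2 = 0, [ss,t] = F_s - E_t/2 = 0, [st,s] = E_t/2 = 0, [st,t] = G_s/2 = 0, [tt,s] = F_t - G_s/2 = -7/2, [tt,t] = G_t/2 = 39/8
Gamma^s_ij = (G*[ij,s] - F*[ij,t])/(EG - F^2), Gamma^t_ij = (E*[ij,t] - F*[ij,s])/(EG - F^2)

Answer: Gamma_sss = 0, Gamma_sst = 0, Gamma_stt = -504/2449, Gamma_tss = 0, Gamma_tst = 0, Gamma_ttt = 702/2449


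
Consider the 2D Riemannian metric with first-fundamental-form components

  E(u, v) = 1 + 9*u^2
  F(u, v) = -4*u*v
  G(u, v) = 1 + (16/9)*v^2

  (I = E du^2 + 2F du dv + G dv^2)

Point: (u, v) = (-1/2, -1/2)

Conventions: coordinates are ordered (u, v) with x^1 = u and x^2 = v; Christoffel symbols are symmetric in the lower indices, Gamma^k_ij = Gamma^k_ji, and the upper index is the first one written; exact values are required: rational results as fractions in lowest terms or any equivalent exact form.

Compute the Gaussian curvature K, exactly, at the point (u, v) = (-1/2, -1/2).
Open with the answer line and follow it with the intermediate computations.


Answer: K = -5184/17689

E = 13/4, F = -1, G = 13/9, EG - F^2 = 133/36 at the point
E_u = -9, E_v = 0, F_u = 2, F_v = 2, G_u = 0, G_v = -16/9
E_vv = 0, F_uv = -4, G_uu = 0
Brioschi: K = (det M1 - det M2) / (EG - F^2)^2 with the standard first/second-derivative matrices M1, M2.
M1 = [[-E_vv/2 + F_uv - G_uu/2, E_u/2, F_u - E_v/2], [F_v - G_u/2, E, F], [G_v/2, F, G]] = [[-4, -9/2, 2], [2, 13/4, -1], [-8/9, -1, 13/9]]; det M1 = -4
M2 = [[0, E_v/2, G_u/2], [E_v/2, E, F], [G_u/2, F, G]] = [[0, 0, 0], [0, 13/4, -1], [0, -1, 13/9]]; det M2 = 0
det M1 - det M2 = -4; K = -4 / (133/36)^2 = -5184/17689


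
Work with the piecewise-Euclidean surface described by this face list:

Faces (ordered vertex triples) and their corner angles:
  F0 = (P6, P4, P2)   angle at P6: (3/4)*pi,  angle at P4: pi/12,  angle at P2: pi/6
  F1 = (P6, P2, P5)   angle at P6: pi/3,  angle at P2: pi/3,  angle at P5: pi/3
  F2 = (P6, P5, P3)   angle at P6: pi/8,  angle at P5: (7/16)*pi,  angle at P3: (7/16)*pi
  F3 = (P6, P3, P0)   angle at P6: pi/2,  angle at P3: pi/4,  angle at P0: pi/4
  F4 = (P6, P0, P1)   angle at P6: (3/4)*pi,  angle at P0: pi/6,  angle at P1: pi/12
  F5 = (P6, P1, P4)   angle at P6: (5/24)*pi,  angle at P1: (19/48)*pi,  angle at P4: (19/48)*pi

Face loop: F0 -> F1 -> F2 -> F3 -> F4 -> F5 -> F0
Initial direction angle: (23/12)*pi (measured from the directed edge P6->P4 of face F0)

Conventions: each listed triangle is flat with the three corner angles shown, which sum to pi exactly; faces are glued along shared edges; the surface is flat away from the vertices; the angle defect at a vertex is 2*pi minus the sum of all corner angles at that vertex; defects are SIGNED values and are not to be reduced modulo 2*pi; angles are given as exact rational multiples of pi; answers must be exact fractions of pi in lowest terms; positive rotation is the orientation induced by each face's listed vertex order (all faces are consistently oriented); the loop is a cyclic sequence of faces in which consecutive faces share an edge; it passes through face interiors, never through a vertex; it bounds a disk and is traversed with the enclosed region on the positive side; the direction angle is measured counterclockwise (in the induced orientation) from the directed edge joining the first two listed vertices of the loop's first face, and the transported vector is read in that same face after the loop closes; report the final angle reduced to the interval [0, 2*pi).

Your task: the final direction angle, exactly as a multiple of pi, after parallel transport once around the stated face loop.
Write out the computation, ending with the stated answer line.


enclosed vertex P6: corner angles sum to (8/3)*pi, defect = 2*pi - (8/3)*pi = (-2/3)*pi
holonomy = initial angle + sum of enclosed defects (mod 2*pi), positive in the induced orientation
final angle = (23/12)*pi - (2/3)*pi = (5/4)*pi (mod 2*pi)

Answer: final direction angle = (5/4)*pi


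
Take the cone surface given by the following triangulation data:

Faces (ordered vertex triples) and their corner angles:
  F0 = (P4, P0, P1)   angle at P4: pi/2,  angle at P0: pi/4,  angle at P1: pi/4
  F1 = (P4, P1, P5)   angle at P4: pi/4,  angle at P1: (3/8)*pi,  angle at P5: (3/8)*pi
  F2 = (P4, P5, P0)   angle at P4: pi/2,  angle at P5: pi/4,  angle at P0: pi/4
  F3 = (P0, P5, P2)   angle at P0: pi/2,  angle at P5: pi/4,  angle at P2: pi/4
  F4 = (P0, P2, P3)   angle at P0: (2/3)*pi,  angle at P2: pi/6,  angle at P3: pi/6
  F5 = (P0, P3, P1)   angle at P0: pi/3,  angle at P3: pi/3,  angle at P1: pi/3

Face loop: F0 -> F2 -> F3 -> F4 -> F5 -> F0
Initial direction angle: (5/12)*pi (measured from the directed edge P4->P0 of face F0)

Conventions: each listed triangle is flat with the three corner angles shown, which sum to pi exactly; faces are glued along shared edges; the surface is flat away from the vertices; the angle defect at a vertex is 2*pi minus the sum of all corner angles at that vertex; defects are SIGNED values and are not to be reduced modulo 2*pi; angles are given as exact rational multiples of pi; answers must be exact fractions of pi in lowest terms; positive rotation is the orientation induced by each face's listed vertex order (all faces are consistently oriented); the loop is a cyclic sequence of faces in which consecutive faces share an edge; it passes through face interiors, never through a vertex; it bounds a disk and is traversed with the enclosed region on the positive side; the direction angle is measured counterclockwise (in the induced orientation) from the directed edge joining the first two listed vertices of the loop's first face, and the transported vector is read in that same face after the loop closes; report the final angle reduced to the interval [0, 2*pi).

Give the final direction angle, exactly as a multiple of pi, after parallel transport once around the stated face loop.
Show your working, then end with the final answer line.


enclosed vertex P0: corner angles sum to 2*pi, defect = 2*pi - 2*pi = 0
holonomy = initial angle + sum of enclosed defects (mod 2*pi), positive in the induced orientation
final angle = (5/12)*pi + 0 = (5/12)*pi (mod 2*pi)

Answer: final direction angle = (5/12)*pi


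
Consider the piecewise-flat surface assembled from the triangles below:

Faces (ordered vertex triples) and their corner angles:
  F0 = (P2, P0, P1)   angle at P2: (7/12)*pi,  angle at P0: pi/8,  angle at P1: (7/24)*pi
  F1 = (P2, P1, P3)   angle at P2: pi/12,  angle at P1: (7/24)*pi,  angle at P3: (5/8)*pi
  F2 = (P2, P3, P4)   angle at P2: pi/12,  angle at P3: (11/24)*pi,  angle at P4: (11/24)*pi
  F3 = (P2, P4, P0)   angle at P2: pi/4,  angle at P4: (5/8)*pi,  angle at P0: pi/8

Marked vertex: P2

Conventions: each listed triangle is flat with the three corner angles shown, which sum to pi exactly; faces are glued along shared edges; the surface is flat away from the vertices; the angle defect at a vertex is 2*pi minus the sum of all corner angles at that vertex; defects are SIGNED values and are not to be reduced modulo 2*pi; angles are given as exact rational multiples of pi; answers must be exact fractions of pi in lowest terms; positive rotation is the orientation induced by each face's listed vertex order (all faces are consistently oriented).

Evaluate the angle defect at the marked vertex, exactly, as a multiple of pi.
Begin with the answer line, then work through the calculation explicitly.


Answer: defect(P2) = pi

Sum of corner angles at P2: pi
defect = 2*pi - pi


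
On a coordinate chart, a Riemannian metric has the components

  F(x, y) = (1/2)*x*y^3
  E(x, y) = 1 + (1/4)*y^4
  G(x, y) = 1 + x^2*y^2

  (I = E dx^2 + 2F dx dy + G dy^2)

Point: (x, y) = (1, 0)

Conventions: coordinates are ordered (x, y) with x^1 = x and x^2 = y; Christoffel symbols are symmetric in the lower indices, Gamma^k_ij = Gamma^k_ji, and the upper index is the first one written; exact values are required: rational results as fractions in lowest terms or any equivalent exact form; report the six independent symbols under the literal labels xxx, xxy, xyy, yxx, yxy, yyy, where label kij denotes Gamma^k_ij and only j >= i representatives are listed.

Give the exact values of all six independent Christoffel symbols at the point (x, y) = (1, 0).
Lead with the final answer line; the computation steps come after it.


Answer: Gamma_xxx = 0, Gamma_xxy = 0, Gamma_xyy = 0, Gamma_yxx = 0, Gamma_yxy = 0, Gamma_yyy = 0

E = 1, F = 0, G = 1 at the point
E_x = 0, E_y = 0, F_x = 0, F_y = 0, G_x = 0, G_y = 0
EG - F^2 = 1;  g^inv = (1) * [[1, 0], [0, 1]]
first-kind symbols [ij,l] = (1/2)(d_i g_jl + d_j g_il - d_l g_ij): [xx,x] = E_x/2 = 0, [xx,y] = F_x - E_y/2 = 0, [xy,x] = E_y/2 = 0, [xy,y] = G_x/2 = 0, [yy,x] = F_y - G_x/2 = 0, [yy,y] = G_y/2 = 0
Gamma^x_ij = (G*[ij,x] - F*[ij,y])/(EG - F^2), Gamma^y_ij = (E*[ij,y] - F*[ij,x])/(EG - F^2)


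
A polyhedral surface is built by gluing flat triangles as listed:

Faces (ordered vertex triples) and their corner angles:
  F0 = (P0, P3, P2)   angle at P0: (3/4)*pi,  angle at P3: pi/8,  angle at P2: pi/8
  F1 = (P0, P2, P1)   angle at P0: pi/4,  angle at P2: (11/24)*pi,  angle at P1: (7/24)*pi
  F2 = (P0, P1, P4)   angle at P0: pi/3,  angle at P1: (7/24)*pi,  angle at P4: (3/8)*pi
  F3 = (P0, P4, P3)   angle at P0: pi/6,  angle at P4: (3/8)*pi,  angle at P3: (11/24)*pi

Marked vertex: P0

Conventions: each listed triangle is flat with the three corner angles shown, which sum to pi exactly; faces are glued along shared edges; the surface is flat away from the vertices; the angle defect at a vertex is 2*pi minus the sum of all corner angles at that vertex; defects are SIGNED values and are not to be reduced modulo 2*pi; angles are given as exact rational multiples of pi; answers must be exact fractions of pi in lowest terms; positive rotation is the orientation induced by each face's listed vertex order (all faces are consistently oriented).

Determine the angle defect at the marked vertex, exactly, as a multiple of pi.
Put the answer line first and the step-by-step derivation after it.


Answer: defect(P0) = pi/2

Sum of corner angles at P0: (3/2)*pi
defect = 2*pi - (3/2)*pi


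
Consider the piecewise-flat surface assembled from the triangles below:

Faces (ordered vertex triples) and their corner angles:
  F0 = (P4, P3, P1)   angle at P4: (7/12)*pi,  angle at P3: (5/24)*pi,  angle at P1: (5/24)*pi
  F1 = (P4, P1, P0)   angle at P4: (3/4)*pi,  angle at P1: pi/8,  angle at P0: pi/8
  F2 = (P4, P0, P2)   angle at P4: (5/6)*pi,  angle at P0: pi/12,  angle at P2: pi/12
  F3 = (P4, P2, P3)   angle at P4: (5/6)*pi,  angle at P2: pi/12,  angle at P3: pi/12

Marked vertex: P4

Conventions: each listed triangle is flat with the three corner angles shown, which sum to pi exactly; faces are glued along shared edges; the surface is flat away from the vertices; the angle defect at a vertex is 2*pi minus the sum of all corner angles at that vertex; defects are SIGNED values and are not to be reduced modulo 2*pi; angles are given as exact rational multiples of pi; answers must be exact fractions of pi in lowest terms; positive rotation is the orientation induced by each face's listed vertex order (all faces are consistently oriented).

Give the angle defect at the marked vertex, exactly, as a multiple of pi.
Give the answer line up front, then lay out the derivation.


Answer: defect(P4) = -pi

Sum of corner angles at P4: 3*pi
defect = 2*pi - 3*pi


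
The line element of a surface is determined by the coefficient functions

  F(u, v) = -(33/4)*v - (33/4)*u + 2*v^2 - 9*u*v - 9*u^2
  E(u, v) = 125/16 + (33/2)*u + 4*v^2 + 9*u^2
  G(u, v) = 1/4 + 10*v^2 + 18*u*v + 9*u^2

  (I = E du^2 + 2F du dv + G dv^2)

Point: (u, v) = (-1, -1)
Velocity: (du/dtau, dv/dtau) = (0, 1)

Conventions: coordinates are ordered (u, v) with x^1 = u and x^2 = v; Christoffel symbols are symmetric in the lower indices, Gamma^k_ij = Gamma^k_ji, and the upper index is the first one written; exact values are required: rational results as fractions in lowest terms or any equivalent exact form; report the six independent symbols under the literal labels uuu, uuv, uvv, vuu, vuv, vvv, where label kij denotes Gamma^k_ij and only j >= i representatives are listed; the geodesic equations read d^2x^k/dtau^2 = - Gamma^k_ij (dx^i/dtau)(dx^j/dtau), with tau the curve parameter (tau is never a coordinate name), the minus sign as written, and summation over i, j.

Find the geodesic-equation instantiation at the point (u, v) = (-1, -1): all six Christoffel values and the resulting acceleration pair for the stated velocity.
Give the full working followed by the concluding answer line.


E = 69/16, F = 1/2, G = 149/4 at the point
E_u = -3/2, E_v = -8, F_u = 75/4, F_v = -13/4, G_u = -36, G_v = -38
EG - F^2 = 10265/64;  g^inv = (64/10265) * [[149/4, -1/2], [-1/2, 69/16]]
first-kind symbols [ij,l] = (1/2)(d_i g_jl + d_j g_il - d_l g_ij): [uu,u] = E_u/2 = -3/4, [uu,v] = F_u - E_v/2 = 91/4, [uv,u] = E_v/2 = -4, [uv,v] = G_u/2 = -18, [vv,u] = F_v - G_u/2 = 59/4, [vv,v] = G_v/2 = -19
Gamma^u_ij = (G*[ij,u] - F*[ij,v])/(EG - F^2), Gamma^v_ij = (E*[ij,v] - F*[ij,u])/(EG - F^2)
Gamma_uuu = -2516/10265, Gamma_uuv = -1792/2053, Gamma_uvv = 35772/10265, Gamma_vuu = 6303/10265, Gamma_vuv = -968/2053, Gamma_vvv = -5716/10265
d^2u/dtau^2 = -(Gamma_uuu*(0)^2 + 2*Gamma_uuv*(0)*(1) + Gamma_uvv*(1)^2) = -35772/10265
d^2v/dtau^2 = -(Gamma_vuu*(0)^2 + 2*Gamma_vuv*(0)*(1) + Gamma_vvv*(1)^2) = 5716/10265

Answer: Gamma_uuu = -2516/10265, Gamma_uuv = -1792/2053, Gamma_uvv = 35772/10265, Gamma_vuu = 6303/10265, Gamma_vuv = -968/2053, Gamma_vvv = -5716/10265; accelerations (d^2u/dtau^2, d^2v/dtau^2) = (-35772/10265, 5716/10265)


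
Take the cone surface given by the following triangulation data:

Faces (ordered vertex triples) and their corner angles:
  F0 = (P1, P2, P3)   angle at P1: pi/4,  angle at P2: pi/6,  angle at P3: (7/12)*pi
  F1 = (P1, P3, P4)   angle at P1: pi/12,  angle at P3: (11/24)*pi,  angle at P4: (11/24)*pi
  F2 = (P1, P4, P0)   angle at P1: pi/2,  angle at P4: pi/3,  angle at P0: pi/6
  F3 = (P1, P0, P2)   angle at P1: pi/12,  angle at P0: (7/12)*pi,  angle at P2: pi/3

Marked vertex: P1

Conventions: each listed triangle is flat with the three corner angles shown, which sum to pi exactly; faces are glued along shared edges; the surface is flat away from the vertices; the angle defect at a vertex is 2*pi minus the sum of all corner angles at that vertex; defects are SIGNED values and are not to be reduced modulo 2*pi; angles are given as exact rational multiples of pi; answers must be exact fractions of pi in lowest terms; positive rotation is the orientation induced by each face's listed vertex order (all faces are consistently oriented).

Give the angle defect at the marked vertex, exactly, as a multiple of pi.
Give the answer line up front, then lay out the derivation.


Answer: defect(P1) = (13/12)*pi

Sum of corner angles at P1: (11/12)*pi
defect = 2*pi - (11/12)*pi


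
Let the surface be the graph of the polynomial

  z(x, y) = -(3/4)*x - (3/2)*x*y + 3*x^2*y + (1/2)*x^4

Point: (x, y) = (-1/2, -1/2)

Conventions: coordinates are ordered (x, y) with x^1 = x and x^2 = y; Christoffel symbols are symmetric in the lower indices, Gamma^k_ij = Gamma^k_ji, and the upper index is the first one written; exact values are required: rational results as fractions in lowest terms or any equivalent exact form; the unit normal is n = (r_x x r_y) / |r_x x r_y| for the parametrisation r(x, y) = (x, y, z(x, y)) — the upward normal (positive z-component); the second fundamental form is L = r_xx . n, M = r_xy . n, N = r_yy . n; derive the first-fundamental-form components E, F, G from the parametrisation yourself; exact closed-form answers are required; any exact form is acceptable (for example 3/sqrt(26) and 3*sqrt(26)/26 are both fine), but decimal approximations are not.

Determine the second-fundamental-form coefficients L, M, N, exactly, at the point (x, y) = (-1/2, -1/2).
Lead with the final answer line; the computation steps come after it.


Answer: L = -6*sqrt(77)/77, M = -18*sqrt(77)/77, N = 0

z_x = 5/4, z_y = 3/2, z_xx = -3/2, z_xy = -9/2, z_yy = 0
E = 41/16, F = 15/8, G = 13/4; answer radicand W^2 = 77/16
unnormalised second-form numerators: l = -3/2, m = -9/2, n = 0; L = l/sqrt(77/16), and similarly M = m/sqrt(W^2), N = n/sqrt(W^2)


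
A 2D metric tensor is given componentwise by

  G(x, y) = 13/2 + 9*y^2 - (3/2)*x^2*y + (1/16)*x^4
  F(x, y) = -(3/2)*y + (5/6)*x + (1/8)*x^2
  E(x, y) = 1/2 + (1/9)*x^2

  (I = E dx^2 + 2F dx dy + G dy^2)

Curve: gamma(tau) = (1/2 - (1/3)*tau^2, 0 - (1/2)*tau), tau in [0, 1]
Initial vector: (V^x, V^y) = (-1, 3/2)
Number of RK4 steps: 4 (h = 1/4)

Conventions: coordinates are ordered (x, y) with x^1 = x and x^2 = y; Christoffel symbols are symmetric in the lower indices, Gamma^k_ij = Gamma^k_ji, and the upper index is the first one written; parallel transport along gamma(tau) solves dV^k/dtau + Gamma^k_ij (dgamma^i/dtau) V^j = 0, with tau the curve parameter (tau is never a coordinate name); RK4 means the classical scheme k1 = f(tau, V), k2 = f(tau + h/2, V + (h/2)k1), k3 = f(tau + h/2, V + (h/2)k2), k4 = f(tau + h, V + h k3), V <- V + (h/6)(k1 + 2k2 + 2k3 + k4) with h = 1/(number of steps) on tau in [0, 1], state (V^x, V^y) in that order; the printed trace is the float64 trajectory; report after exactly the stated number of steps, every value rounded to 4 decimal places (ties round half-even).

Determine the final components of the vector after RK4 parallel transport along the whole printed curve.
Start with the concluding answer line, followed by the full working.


Answer: V^x = -3.1762, V^y = 1.3725

gamma'(tau) = (-(2/3)*tau, -1/2); f(tau, V)^k = -Gamma^k_ij(gamma(tau)) gamma'^i(tau) V^j; h = 1/4; intermediate values shown to 6 dp
curve data and Christoffel symbols at the stage parameters:
  tau = 0.000000: gamma = (0.500000, 0.000000), gamma' = (0.000000, -0.500000); Gamma_xxx = -0.021017, Gamma_xxy = -0.002165, Gamma_xyy = -3.023990, Gamma_yxx = 0.148795, Gamma_yxy = 0.002552, Gamma_yyy = 0.179430
  tau = 0.125000: gamma = (0.494792, -0.062500), gamma' = (-0.083333, -0.500000); Gamma_xxx = -0.048202, Gamma_xxy = -0.010412, Gamma_xyy = -3.104655, Gamma_yxx = 0.149790, Gamma_yxy = 0.010228, Gamma_yyy = 0.140218
  tau = 0.250000: gamma = (0.479167, -0.125000), gamma' = (-0.166667, -0.500000); Gamma_xxx = -0.073562, Gamma_xxy = -0.020338, Gamma_xyy = -3.165561, Gamma_yxx = 0.149306, Gamma_yxy = 0.017364, Gamma_yyy = 0.097386
  tau = 0.375000: gamma = (0.453125, -0.187500), gamma' = (-0.250000, -0.500000); Gamma_xxx = -0.096507, Gamma_xxy = -0.030446, Gamma_xyy = -3.201769, Gamma_yxx = 0.147260, Gamma_yxy = 0.023254, Gamma_yyy = 0.050922
  tau = 0.500000: gamma = (0.416667, -0.250000), gamma' = (-0.333333, -0.500000); Gamma_xxx = -0.116665, Gamma_xxy = -0.039051, Gamma_xyy = -3.208151, Gamma_yxx = 0.143669, Gamma_yxy = 0.027259, Gamma_yyy = 0.000899
  tau = 0.625000: gamma = (0.369792, -0.312500), gamma' = (-0.416667, -0.500000); Gamma_xxx = -0.133928, Gamma_xxy = -0.044512, Gamma_xyy = -3.179378, Gamma_yxx = 0.138648, Gamma_yxy = 0.028882, Gamma_yyy = -0.052474
  tau = 0.750000: gamma = (0.312500, -0.375000), gamma' = (-0.500000, -0.500000); Gamma_xxx = -0.148457, Gamma_xxy = -0.045477, Gamma_xyy = -3.109957, Gamma_yxx = 0.132389, Gamma_yxy = 0.027819, Gamma_yyy = -0.108813
  tau = 0.875000: gamma = (0.244792, -0.437500), gamma' = (-0.583333, -0.500000); Gamma_xxx = -0.160637, Gamma_xxy = -0.041067, Gamma_xyy = -2.994344, Gamma_yxx = 0.125139, Gamma_yxy = 0.023978, Gamma_yyy = -0.167528
  tau = 1.000000: gamma = (0.166667, -0.500000), gamma' = (-0.666667, -0.500000); Gamma_xxx = -0.171006, Gamma_xxy = -0.030989, Gamma_xyy = -2.827148, Gamma_yxx = 0.117160, Gamma_yxy = 0.017471, Gamma_yyy = -0.227799
step 0: V^x = -1.0000, V^y = 1.5000
step 1: k1 = (-2.266910, 0.133297), k2 = (-2.343836, 0.085041), k3 = (-2.334378, 0.084444), k4 = (-2.377222, 0.025314); V <- V + (h/6)(k1 + 2k2 + 2k3 + k4): V^x = -1.5834, V^y = 1.5207
step 2: k1 = (-2.376627, 0.025303), k2 = (-2.377185, -0.043433), k3 = (-2.363362, -0.043705), k4 = (-2.314494, -0.119358); V <- V + (h/6)(k1 + 2k2 + 2k3 + k4): V^x = -2.1739, V^y = 1.5096
step 3: k1 = (-2.314102, -0.119340), k2 = (-2.211454, -0.199093), k3 = (-2.196423, -0.198025), k4 = (-2.039501, -0.277249); V <- V + (h/6)(k1 + 2k2 + 2k3 + k4): V^x = -2.7226, V^y = 1.4599
step 4: k1 = (-2.039362, -0.277214), k2 = (-1.827892, -0.352500), k3 = (-1.816597, -0.349597), k4 = (-1.557154, -0.416220); V <- V + (h/6)(k1 + 2k2 + 2k3 + k4): V^x = -3.1762, V^y = 1.3725


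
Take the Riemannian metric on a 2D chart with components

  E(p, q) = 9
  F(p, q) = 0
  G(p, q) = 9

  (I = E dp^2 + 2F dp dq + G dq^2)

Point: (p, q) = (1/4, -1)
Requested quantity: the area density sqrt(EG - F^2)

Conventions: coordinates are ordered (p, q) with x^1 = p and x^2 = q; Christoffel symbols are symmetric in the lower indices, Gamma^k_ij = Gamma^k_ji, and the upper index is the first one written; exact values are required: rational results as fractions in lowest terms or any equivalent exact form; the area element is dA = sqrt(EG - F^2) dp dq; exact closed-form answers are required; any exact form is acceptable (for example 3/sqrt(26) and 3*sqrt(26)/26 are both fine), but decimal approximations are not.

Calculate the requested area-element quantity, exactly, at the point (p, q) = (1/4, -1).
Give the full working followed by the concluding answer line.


E = 9, F = 0, G = 9; EG - F^2 = 81

Answer: sqrt(EG - F^2) = 9


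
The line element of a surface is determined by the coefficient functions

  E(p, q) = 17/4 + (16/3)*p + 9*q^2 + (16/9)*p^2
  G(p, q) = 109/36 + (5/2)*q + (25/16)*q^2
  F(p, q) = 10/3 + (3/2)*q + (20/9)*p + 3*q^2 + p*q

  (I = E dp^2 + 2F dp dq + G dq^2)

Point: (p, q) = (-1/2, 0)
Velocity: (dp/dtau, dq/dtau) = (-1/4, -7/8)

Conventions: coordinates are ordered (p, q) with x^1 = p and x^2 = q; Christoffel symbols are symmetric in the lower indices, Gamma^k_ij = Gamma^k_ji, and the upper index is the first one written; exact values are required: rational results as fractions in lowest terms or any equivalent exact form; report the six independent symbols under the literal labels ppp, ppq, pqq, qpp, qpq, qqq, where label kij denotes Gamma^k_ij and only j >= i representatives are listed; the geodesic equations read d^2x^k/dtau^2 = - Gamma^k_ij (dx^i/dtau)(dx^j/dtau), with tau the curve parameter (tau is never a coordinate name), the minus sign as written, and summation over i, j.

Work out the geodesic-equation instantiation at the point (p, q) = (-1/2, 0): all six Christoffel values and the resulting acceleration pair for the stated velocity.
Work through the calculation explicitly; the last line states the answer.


E = 73/36, F = 20/9, G = 109/36 at the point
E_p = 32/9, E_q = 0, F_p = 20/9, F_q = 1, G_p = 0, G_q = 5/2
EG - F^2 = 173/144;  g^inv = (144/173) * [[109/36, -20/9], [-20/9, 73/36]]
first-kind symbols [ij,l] = (1/2)(d_i g_jl + d_j g_il - d_l g_ij): [pp,p] = E_p/2 = 16/9, [pp,q] = F_p - E_q/2 = 20/9, [pq,p] = E_q/2 = 0, [pq,q] = G_p/2 = 0, [qq,p] = F_q - G_p/2 = 1, [qq,q] = G_q/2 = 5/4
Gamma^p_ij = (G*[ij,p] - F*[ij,q])/(EG - F^2), Gamma^q_ij = (E*[ij,q] - F*[ij,p])/(EG - F^2)
Gamma_ppp = 64/173, Gamma_ppq = 0, Gamma_pqq = 36/173, Gamma_qpp = 80/173, Gamma_qpq = 0, Gamma_qqq = 45/173
d^2p/dtau^2 = -(Gamma_ppp*(-1/4)^2 + 2*Gamma_ppq*(-1/4)*(-7/8) + Gamma_pqq*(-7/8)^2) = -505/2768
d^2q/dtau^2 = -(Gamma_qpp*(-1/4)^2 + 2*Gamma_qpq*(-1/4)*(-7/8) + Gamma_qqq*(-7/8)^2) = -2525/11072

Answer: Gamma_ppp = 64/173, Gamma_ppq = 0, Gamma_pqq = 36/173, Gamma_qpp = 80/173, Gamma_qpq = 0, Gamma_qqq = 45/173; accelerations (d^2p/dtau^2, d^2q/dtau^2) = (-505/2768, -2525/11072)


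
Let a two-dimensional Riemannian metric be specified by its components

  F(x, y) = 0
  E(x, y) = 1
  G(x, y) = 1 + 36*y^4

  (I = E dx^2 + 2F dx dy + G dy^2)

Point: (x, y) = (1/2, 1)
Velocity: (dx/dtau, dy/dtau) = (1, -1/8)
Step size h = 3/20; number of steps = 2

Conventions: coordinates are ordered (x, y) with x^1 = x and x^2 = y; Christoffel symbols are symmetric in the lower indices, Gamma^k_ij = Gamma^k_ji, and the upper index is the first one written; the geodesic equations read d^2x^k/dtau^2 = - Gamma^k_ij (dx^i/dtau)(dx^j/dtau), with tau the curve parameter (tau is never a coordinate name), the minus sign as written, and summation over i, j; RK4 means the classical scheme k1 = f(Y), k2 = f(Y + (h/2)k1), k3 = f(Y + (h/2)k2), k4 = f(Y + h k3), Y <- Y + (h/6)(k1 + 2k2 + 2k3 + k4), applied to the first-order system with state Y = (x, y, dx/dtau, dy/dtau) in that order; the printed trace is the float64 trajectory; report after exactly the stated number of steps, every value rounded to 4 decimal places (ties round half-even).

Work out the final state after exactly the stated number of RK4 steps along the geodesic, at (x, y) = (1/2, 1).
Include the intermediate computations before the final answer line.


f(Y) = (dx/dtau, dy/dtau, -Gamma^x_ij Y'^i Y'^j, -Gamma^y_ij Y'^i Y'^j) with the Gammas evaluated at the stage position; h = 0.150000; intermediate values shown to 6 dp
step 0: x = 0.5000, y = 1.0000, dx/dtau = 1.0000, dy/dtau = -0.1250
step 1:
  k1: at (x, y) = (0.500000, 1.000000), (dx/dtau, dy/dtau) = (1.000000, -0.125000); Gamma_xxx = 0.000000, Gamma_xxy = 0.000000, Gamma_xyy = 0.000000, Gamma_yxx = 0.000000, Gamma_yxy = 0.000000, Gamma_yyy = 1.945946; k1 = (1.000000, -0.125000, 0.000000, -0.030405)
  k2: at (x, y) = (0.575000, 0.990625), (dx/dtau, dy/dtau) = (1.000000, -0.127280); Gamma_xxx = 0.000000, Gamma_xxy = 0.000000, Gamma_xyy = 0.000000, Gamma_yxx = 0.000000, Gamma_yxy = 0.000000, Gamma_yyy = 1.962325; k2 = (1.000000, -0.127280, 0.000000, -0.031790)
  k3: at (x, y) = (0.575000, 0.990454), (dx/dtau, dy/dtau) = (1.000000, -0.127384); Gamma_xxx = 0.000000, Gamma_xxy = 0.000000, Gamma_xyy = 0.000000, Gamma_yxx = 0.000000, Gamma_yxy = 0.000000, Gamma_yyy = 1.962626; k3 = (1.000000, -0.127384, 0.000000, -0.031847)
  k4: at (x, y) = (0.650000, 0.980892), (dx/dtau, dy/dtau) = (1.000000, -0.129777); Gamma_xxx = 0.000000, Gamma_xxy = 0.000000, Gamma_xyy = 0.000000, Gamma_yxx = 0.000000, Gamma_yxy = 0.000000, Gamma_yyy = 1.979560; k4 = (1.000000, -0.129777, 0.000000, -0.033340)
  Y <- Y + (h/6)(k1 + 2k2 + 2k3 + k4): x = 0.6500, y = 0.9809, dx/dtau = 1.0000, dy/dtau = -0.1298
step 2:
  k1: at (x, y) = (0.650000, 0.980897), (dx/dtau, dy/dtau) = (1.000000, -0.129775); Gamma_xxx = 0.000000, Gamma_xxy = 0.000000, Gamma_xyy = 0.000000, Gamma_yxx = 0.000000, Gamma_yxy = 0.000000, Gamma_yyy = 1.979552; k1 = (1.000000, -0.129775, 0.000000, -0.033339)
  k2: at (x, y) = (0.725000, 0.971164), (dx/dtau, dy/dtau) = (1.000000, -0.132276); Gamma_xxx = 0.000000, Gamma_xxy = 0.000000, Gamma_xyy = 0.000000, Gamma_yxx = 0.000000, Gamma_yxy = 0.000000, Gamma_yyy = 1.997023; k2 = (1.000000, -0.132276, 0.000000, -0.034942)
  k3: at (x, y) = (0.725000, 0.970977), (dx/dtau, dy/dtau) = (1.000000, -0.132396); Gamma_xxx = 0.000000, Gamma_xxy = 0.000000, Gamma_xyy = 0.000000, Gamma_yxx = 0.000000, Gamma_yxy = 0.000000, Gamma_yyy = 1.997362; k3 = (1.000000, -0.132396, 0.000000, -0.035011)
  k4: at (x, y) = (0.800000, 0.961038), (dx/dtau, dy/dtau) = (1.000000, -0.135027); Gamma_xxx = 0.000000, Gamma_xxy = 0.000000, Gamma_xyy = 0.000000, Gamma_yxx = 0.000000, Gamma_yxy = 0.000000, Gamma_yyy = 2.015452; k4 = (1.000000, -0.135027, 0.000000, -0.036746)
  Y <- Y + (h/6)(k1 + 2k2 + 2k3 + k4): x = 0.8000, y = 0.9610, dx/dtau = 1.0000, dy/dtau = -0.1350

Answer: x = 0.8000, y = 0.9610, dx/dtau = 1.0000, dy/dtau = -0.1350
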